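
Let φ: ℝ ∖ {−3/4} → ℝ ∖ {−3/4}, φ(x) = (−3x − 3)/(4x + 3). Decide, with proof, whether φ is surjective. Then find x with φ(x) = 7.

-24/31

For any y ≠ −3/4, solving y(4x + 3) = −3x − 3 for x gives a well-defined x ≠ −3/4. So φ is surjective.
Solving φ(x) = 7: cross-multiplying gives −3x − 3 = 7(4x + 3), which rearranges to −31x = 24, so x = −24/31.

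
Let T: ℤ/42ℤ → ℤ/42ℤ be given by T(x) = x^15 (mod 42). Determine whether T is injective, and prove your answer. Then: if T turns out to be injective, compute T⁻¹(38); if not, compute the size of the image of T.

T(2): Repeated squaring mod 42: 2^1 ≡ 2, 2^2 ≡ 2² = 4, 2^4 ≡ 4² = 16, 2^8 ≡ 16² = 256 ≡ 4. Since 15 = 8 + 4 + 2 + 1, 2^15 ≡ 4·16·4·2: 4·16 = 64 ≡ 22, then 22·4 = 88 ≡ 4, then 4·2 = 8. So 2^15 ≡ 8 (mod 42).
T(8): Repeated squaring mod 42: 8^1 ≡ 8, 8^2 ≡ 8² = 64 ≡ 22, 8^4 ≡ 22² = 484 ≡ 22, 8^8 ≡ 22² = 484 ≡ 22. Since 15 = 8 + 4 + 2 + 1, 8^15 ≡ 22·22·22·8: 22·22 = 484 ≡ 22, then 22·22 = 484 ≡ 22, then 22·8 = 176 ≡ 8. So 8^15 ≡ 8 (mod 42).
So T(2) = T(8) = 8 while 2 ≠ 8, therefore T is not injective.
Since T is not injective, we determine |image(T)|. Computing x^15 mod 42 for each x (by repeated squaring, reducing mod 42 at every step), the values T(0), T(1), …, T(41) are: 0, 1, 8, 27, 22, 41, 6, 7, 8, 15, 34, 29, 6, 13, 14, 15, 22, 41, 36, 13, 20, 21, 22, 29, 6, 1, 20, 27, 28, 29, 36, 13, 8, 27, 34, 35, 36, 1, 20, 15, 34, 41.
The distinct values are {0, 1, 6, 7, 8, 13, 14, 15, 20, 21, 22, 27, 28, 29, 34, 35, 36, 41}; there are 18 of them.

18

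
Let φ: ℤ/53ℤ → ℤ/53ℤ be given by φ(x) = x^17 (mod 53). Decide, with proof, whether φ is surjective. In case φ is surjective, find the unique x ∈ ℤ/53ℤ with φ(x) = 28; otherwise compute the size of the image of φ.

16

Since 53 is prime, the nonzero elements of ℤ/53ℤ form a cyclic group of order 52.
As gcd(17, 52) = 1, raising to the 17th power is a bijection on this group: if x_1^17 ≡ x_2^17 then (x_1x_2^{−1})^17 = 1, and the only element of order dividing gcd(17, 52) = 1 is 1, so x_1 = x_2.
With φ(0) = 0 this makes φ injective on all of ℤ/53ℤ, hence bijective (finite equal-size domain and codomain). In particular φ is surjective.
Since φ is surjective, we find the preimage of 28. The inverse of x ↦ x^17 on (ℤ/53ℤ)^× is x ↦ x^49, because 17·49 = 833 = 16·52 + 1 ≡ 1 (mod 52) and x^{52} = 1 for x ≠ 0 (Fermat). So φ⁻¹(28) = 28^49 mod 53.
Repeated squaring mod 53: 28^1 ≡ 28, 28^2 ≡ 28² = 784 ≡ 42, 28^4 ≡ 42² = 1764 ≡ 15, 28^8 ≡ 15² = 225 ≡ 13, 28^16 ≡ 13² = 169 ≡ 10, 28^32 ≡ 10² = 100 ≡ 47. Since 49 = 32 + 16 + 1, 28^49 ≡ 47·10·28: 47·10 = 470 ≡ 46, then 46·28 = 1288 ≡ 16. So 28^49 ≡ 16 (mod 53).
Hence φ⁻¹(28) = 16.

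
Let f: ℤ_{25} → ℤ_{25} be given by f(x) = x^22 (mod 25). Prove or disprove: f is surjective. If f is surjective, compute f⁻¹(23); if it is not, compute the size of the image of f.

f(0) = 0^22 = 0.
f(5): Repeated squaring mod 25: 5^1 ≡ 5, 5^2 ≡ 5² = 25 ≡ 0, 5^4 ≡ 0² = 0, 5^8 ≡ 0² = 0, 5^16 ≡ 0² = 0. Since 22 = 16 + 4 + 2, 5^22 ≡ 0·0·0: 0·0 = 0, then 0·0 = 0. So 5^22 ≡ 0 (mod 25).
So f(0) = f(5) = 0 while 0 ≠ 5, hence f is not injective.
A non-injective map from the 25-element set ℤ_{25} to itself takes at most 24 distinct values, so it cannot be surjective. Therefore f is not surjective.
Since f is not surjective, we determine |image(f)|. Computing x^22 mod 25 for each x (by repeated squaring, reducing mod 25 at every step), the values f(0), f(1), …, f(24) are: 0, 1, 4, 9, 16, 0, 11, 24, 14, 6, 0, 21, 19, 19, 21, 0, 6, 14, 24, 11, 0, 16, 9, 4, 1.
The distinct values are {0, 1, 4, 6, 9, 11, 14, 16, 19, 21, 24}; there are 11 of them.

11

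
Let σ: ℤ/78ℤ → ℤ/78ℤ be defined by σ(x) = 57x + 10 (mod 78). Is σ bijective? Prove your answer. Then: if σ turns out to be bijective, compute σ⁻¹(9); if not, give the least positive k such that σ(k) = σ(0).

26

Recall that injectivity means: for all x_1, x_2 in the domain, σ(x_1) = σ(x_2) implies x_1 = x_2.
We have gcd(57, 78) = 3 > 1. Taking x_1 = 0 and x_2 = 26: σ(0) = 10 and σ(26) = 57·26 + 10 = 1492 ≡ 10 (mod 78).
So σ(0) = σ(26) while 0 ≠ 26, hence σ is not injective, hence not bijective.
Since σ is not bijective, we find the least positive k with σ(k) = σ(0): this means 57k ≡ 0 (mod 78), i.e. 78 ∣ 57k. Since gcd(57, 78) = 3, dividing through by 3 this holds exactly when 26 ∣ 19k, and as gcd(19, 26) = 1, exactly when 26 ∣ k.
The smallest positive such k is 26.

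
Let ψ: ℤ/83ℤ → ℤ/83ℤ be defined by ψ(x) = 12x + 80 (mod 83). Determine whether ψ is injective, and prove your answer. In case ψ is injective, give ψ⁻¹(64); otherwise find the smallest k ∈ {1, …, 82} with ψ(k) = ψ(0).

By definition, injectivity means: for all a, b in the domain, ψ(a) = ψ(b) implies a = b.
If ψ(a) = ψ(b), then 12a ≡ 12b (mod 83). Because gcd(12, 83) = 1, we may cancel 12 to get a ≡ b (mod 83).
Therefore ψ is injective.
We now compute 12⁻¹ mod 83 explicitly. Euclid's algorithm: 83 = 6·12 + 11, 12 = 1·11 + 1; back-substituting gives 1 = 7·12 − 1·83, so 12⁻¹ ≡ 7 (mod 83).
Since ψ is injective, we compute ψ⁻¹(64): solve 12x + 80 ≡ 64 (mod 83), i.e. 12x ≡ 67 (mod 83).
Multiplying by 12⁻¹ = 7 gives x ≡ 7·67 = 469 = 5·83 + 54 ≡ 54 (mod 83).
Check: ψ(54) = 12·54 + 80 = 728 = 8·83 + 64 ≡ 64 (mod 83).

54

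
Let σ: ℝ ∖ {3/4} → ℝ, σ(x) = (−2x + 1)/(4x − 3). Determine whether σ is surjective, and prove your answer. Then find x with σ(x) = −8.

23/30

If σ(x) = −1/2, cross-multiplying gives 4(−2x + 1) = −2(4x − 3), which simplifies to 4 = 6 — false.  So −1/2 has no preimage and σ is not surjective.
Solving σ(x) = −8: cross-multiplying gives −2x + 1 = −8(4x − 3), which rearranges to 30x = 23, so x = 23/30.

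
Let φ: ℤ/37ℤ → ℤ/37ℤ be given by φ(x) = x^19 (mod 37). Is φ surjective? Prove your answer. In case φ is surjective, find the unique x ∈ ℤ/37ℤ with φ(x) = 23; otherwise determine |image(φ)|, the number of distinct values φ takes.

14

Since 37 is prime, the nonzero elements of ℤ/37ℤ form a cyclic group of order 36.
As gcd(19, 36) = 1, raising to the 19th power is a bijection on this group: if s^19 ≡ t^19 then (st^{−1})^19 = 1, and the only element of order dividing gcd(19, 36) = 1 is 1, so s = t.
With φ(0) = 0 this makes φ injective on all of ℤ/37ℤ, hence bijective (finite equal-size domain and codomain). In particular φ is surjective.
Since φ is surjective, we find the preimage of 23. The inverse of x ↦ x^19 on (ℤ/37ℤ)^× is x ↦ x^19, because 19·19 = 361 = 10·36 + 1 ≡ 1 (mod 36) and x^{36} = 1 for x ≠ 0 (Fermat). So φ⁻¹(23) = 23^19 mod 37.
Repeated squaring mod 37: 23^1 ≡ 23, 23^2 ≡ 23² = 529 ≡ 11, 23^4 ≡ 11² = 121 ≡ 10, 23^8 ≡ 10² = 100 ≡ 26, 23^16 ≡ 26² = 676 ≡ 10. Since 19 = 16 + 2 + 1, 23^19 ≡ 10·11·23: 10·11 = 110 ≡ 36, then 36·23 = 828 ≡ 14. So 23^19 ≡ 14 (mod 37).
Hence φ⁻¹(23) = 14.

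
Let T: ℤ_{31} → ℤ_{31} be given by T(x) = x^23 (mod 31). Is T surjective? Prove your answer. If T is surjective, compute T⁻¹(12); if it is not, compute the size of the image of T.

11

Since 31 is prime, the nonzero elements of ℤ_{31} form a cyclic group of order 30.
As gcd(23, 30) = 1, raising to the 23rd power is a bijection on this group: if s^23 ≡ t^23 then (st^{−1})^23 = 1, and the only element of order dividing gcd(23, 30) = 1 is 1, so s = t.
With T(0) = 0 this makes T injective on all of ℤ_{31}, hence bijective (finite equal-size domain and codomain). In particular T is surjective.
Since T is surjective, we find the preimage of 12. The inverse of x ↦ x^23 on (ℤ_{31})^× is x ↦ x^17, because 23·17 = 391 = 13·30 + 1 ≡ 1 (mod 30) and x^{30} = 1 for x ≠ 0 (Fermat). So T⁻¹(12) = 12^17 mod 31.
Repeated squaring mod 31: 12^1 ≡ 12, 12^2 ≡ 12² = 144 ≡ 20, 12^4 ≡ 20² = 400 ≡ 28, 12^8 ≡ 28² = 784 ≡ 9, 12^16 ≡ 9² = 81 ≡ 19. Since 17 = 16 + 1, 12^17 ≡ 19·12: 19·12 = 228 ≡ 11. So 12^17 ≡ 11 (mod 31).
Hence T⁻¹(12) = 11.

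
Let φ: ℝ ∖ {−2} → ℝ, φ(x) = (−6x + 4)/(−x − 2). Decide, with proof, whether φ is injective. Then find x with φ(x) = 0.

2/3

Suppose φ(a) = φ(b). Cross-multiplying: (−6a + 4)(−b − 2) = (−6b + 4)(−a − 2).
Expanding both sides and cancelling the symmetric terms leaves 16·(a − b) = 0. Since 16 ≠ 0, a = b. So φ is injective.
Solving φ(x) = 0: cross-multiplying gives −6x + 4 = 0(−x − 2), which rearranges to −6x = −4, so x = 2/3.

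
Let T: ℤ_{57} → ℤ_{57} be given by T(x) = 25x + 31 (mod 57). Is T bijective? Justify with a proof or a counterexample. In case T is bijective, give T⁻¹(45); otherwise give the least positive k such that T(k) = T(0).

53

Recall: T is injective if T(s) = T(t) implies s = t.
If T(s) = T(t), then 25s ≡ 25t (mod 57). Because gcd(25, 57) = 1, we may cancel 25 to get s ≡ t (mod 57).
We now compute 25⁻¹ mod 57 explicitly. Euclid's algorithm: 57 = 2·25 + 7, 25 = 3·7 + 4, 7 = 1·4 + 3, 4 = 1·3 + 1; back-substituting gives 1 = 16·25 − 7·57, so 25⁻¹ ≡ 16 (mod 57).
For any y ∈ ℤ_{57}, x = 16(y − 31) mod 57 satisfies T(x) = 25·16(y − 31) + 31 ≡ y (since 25·16 ≡ 1 mod 57). So every y has a preimage.
So T is bijective.
Since T is bijective, we compute T⁻¹(45): solve 25x + 31 ≡ 45 (mod 57), i.e. 25x ≡ 14 (mod 57).
Multiplying by 25⁻¹ = 16 gives x ≡ 16·14 = 224 = 3·57 + 53 ≡ 53 (mod 57).
Check: T(53) = 25·53 + 31 = 1356 = 23·57 + 45 ≡ 45 (mod 57).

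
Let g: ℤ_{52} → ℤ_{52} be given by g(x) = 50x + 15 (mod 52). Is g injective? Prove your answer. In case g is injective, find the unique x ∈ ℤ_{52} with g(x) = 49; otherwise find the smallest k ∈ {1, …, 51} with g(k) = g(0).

Recall that injectivity means: for all u, v in the domain, g(u) = g(v) implies u = v.
We have gcd(50, 52) = 2 > 1. Taking u = 0 and v = 26: g(0) = 15 and g(26) = 50·26 + 15 = 1315 ≡ 15 (mod 52).
So g(0) = g(26) while 0 ≠ 26, thus g is not injective.
Since g is not injective, we find the least positive k with g(k) = g(0): this means 50k ≡ 0 (mod 52), i.e. 52 ∣ 50k. Since gcd(50, 52) = 2, dividing through by 2 this holds exactly when 26 ∣ 25k, and as gcd(25, 26) = 1, exactly when 26 ∣ k.
The smallest positive such k is 26.

26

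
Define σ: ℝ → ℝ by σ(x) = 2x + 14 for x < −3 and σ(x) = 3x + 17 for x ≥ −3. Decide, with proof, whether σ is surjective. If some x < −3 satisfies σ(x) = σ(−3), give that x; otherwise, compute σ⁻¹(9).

Both pieces are strictly increasing (slopes 2 and 3), so each is injective on its own interval.
The left piece maps (−∞, −3) onto (−∞, 8); the right piece maps [−3, ∞) onto [8, ∞).
These images together cover ℝ, so σ is surjective.
Because the two images are disjoint, no x < −3 has σ(x) = σ(−3), so we compute σ⁻¹(9): 9 lies in [8, ∞), so solve 3x + 17 = 9: x = (9 − 17)/3 = −8/3.

-8/3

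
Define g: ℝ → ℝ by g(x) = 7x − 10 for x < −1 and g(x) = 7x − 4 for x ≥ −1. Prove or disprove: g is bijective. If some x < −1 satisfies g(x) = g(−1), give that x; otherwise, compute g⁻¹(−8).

-4/7

Both pieces are strictly increasing (slopes 7 and 7), so each is injective on its own interval.
The left piece maps (−∞, −1) onto (−∞, −17); the right piece maps [−1, ∞) onto [−11, ∞).
The images leave a gap (−17 has no preimage), so g is not surjective, hence not bijective.
Because the two images are disjoint, no x < −1 has g(x) = g(−1), so we compute g⁻¹(−8): −8 lies in [−11, ∞), so solve 7x − 4 = −8: x = (−8 + 4)/7 = −4/7.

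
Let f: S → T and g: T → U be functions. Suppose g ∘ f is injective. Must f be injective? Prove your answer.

injective

Suppose f(u) = f(v). Applying g: (g ∘ f)(u) = (g ∘ f)(v). Since g ∘ f is injective, u = v. Hence f is injective.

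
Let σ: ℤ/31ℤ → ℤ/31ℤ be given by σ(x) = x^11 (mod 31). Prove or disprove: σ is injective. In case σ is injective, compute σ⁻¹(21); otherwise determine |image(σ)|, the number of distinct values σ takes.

12

Since 31 is prime, the nonzero elements of ℤ/31ℤ form a cyclic group of order 30.
As gcd(11, 30) = 1, raising to the 11th power is a bijection on this group: if s^11 ≡ t^11 then (st^{−1})^11 = 1, and the only element of order dividing gcd(11, 30) = 1 is 1, so s = t.
With σ(0) = 0 this makes σ injective on all of ℤ/31ℤ, hence bijective (finite equal-size domain and codomain). In particular σ is injective.
Since σ is injective, we find the preimage of 21. The inverse of x ↦ x^11 on (ℤ/31ℤ)^× is x ↦ x^11, because 11·11 = 121 = 4·30 + 1 ≡ 1 (mod 30) and x^{30} = 1 for x ≠ 0 (Fermat). So σ⁻¹(21) = 21^11 mod 31.
Repeated squaring mod 31: 21^1 ≡ 21, 21^2 ≡ 21² = 441 ≡ 7, 21^4 ≡ 7² = 49 ≡ 18, 21^8 ≡ 18² = 324 ≡ 14. Since 11 = 8 + 2 + 1, 21^11 ≡ 14·7·21: 14·7 = 98 ≡ 5, then 5·21 = 105 ≡ 12. So 21^11 ≡ 12 (mod 31).
Hence σ⁻¹(21) = 12.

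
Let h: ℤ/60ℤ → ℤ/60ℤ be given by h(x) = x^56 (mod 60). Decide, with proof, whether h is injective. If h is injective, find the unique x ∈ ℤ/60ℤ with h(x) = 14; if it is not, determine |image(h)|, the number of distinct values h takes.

8

h(2): Repeated squaring mod 60: 2^1 ≡ 2, 2^2 ≡ 2² = 4, 2^4 ≡ 4² = 16, 2^8 ≡ 16² = 256 ≡ 16, 2^16 ≡ 16² = 256 ≡ 16, 2^32 ≡ 16² = 256 ≡ 16. Since 56 = 32 + 16 + 8, 2^56 ≡ 16·16·16: 16·16 = 256 ≡ 16, then 16·16 = 256 ≡ 16. So 2^56 ≡ 16 (mod 60).
h(4): Repeated squaring mod 60: 4^1 ≡ 4, 4^2 ≡ 4² = 16, 4^4 ≡ 16² = 256 ≡ 16, 4^8 ≡ 16² = 256 ≡ 16, 4^16 ≡ 16² = 256 ≡ 16, 4^32 ≡ 16² = 256 ≡ 16. Since 56 = 32 + 16 + 8, 4^56 ≡ 16·16·16: 16·16 = 256 ≡ 16, then 16·16 = 256 ≡ 16. So 4^56 ≡ 16 (mod 60).
So h(2) = h(4) = 16 while 2 ≠ 4, thus h is not injective.
Since h is not injective, we determine |image(h)|. Computing x^56 mod 60 for each x (by repeated squaring, reducing mod 60 at every step), the values h(0), h(1), …, h(59) are: 0, 1, 16, 21, 16, 25, 36, 1, 16, 21, 40, 1, 36, 1, 16, 45, 16, 1, 36, 1, 40, 21, 16, 1, 36, 25, 16, 21, 16, 1, 0, 1, 16, 21, 16, 25, 36, 1, 16, 21, 40, 1, 36, 1, 16, 45, 16, 1, 36, 1, 40, 21, 16, 1, 36, 25, 16, 21, 16, 1.
The distinct values are {0, 1, 16, 21, 25, 36, 40, 45}; there are 8 of them.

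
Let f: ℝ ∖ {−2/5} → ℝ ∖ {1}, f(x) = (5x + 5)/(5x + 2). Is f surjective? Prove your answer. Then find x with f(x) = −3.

-11/20

For any y ≠ 1, solving y(5x + 2) = 5x + 5 for x gives a well-defined x ≠ −2/5. So f is surjective.
Solving f(x) = −3: cross-multiplying gives 5x + 5 = −3(5x + 2), which rearranges to 20x = −11, so x = −11/20.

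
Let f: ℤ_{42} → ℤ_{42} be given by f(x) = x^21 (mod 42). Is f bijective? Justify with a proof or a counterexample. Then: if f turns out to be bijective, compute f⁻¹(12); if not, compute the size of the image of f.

18

f(2): Repeated squaring mod 42: 2^1 ≡ 2, 2^2 ≡ 2² = 4, 2^4 ≡ 4² = 16, 2^8 ≡ 16² = 256 ≡ 4, 2^16 ≡ 4² = 16. Since 21 = 16 + 4 + 1, 2^21 ≡ 16·16·2: 16·16 = 256 ≡ 4, then 4·2 = 8. So 2^21 ≡ 8 (mod 42).
f(8): Repeated squaring mod 42: 8^1 ≡ 8, 8^2 ≡ 8² = 64 ≡ 22, 8^4 ≡ 22² = 484 ≡ 22, 8^8 ≡ 22² = 484 ≡ 22, 8^16 ≡ 22² = 484 ≡ 22. Since 21 = 16 + 4 + 1, 8^21 ≡ 22·22·8: 22·22 = 484 ≡ 22, then 22·8 = 176 ≡ 8. So 8^21 ≡ 8 (mod 42).
So f(2) = f(8) = 8 while 2 ≠ 8, therefore f is not injective, hence not bijective.
Since f is not bijective, we determine |image(f)|. Computing x^21 mod 42 for each x (by repeated squaring, reducing mod 42 at every step), the values f(0), f(1), …, f(41) are: 0, 1, 8, 27, 22, 41, 6, 7, 8, 15, 34, 29, 6, 13, 14, 15, 22, 41, 36, 13, 20, 21, 22, 29, 6, 1, 20, 27, 28, 29, 36, 13, 8, 27, 34, 35, 36, 1, 20, 15, 34, 41.
The distinct values are {0, 1, 6, 7, 8, 13, 14, 15, 20, 21, 22, 27, 28, 29, 34, 35, 36, 41}; there are 18 of them.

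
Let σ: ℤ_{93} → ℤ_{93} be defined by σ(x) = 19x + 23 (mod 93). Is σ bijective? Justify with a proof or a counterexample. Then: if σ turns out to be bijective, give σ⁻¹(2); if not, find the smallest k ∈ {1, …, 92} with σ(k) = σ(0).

If σ(u) = σ(v), then 19u ≡ 19v (mod 93). Because gcd(19, 93) = 1, we may cancel 19 to get u ≡ v (mod 93).
We now compute 19⁻¹ mod 93 explicitly. Euclid's algorithm: 93 = 4·19 + 17, 19 = 1·17 + 2, 17 = 8·2 + 1; back-substituting gives 1 = 49·19 − 10·93, so 19⁻¹ ≡ 49 (mod 93).
Then y ↦ 49(y − 23) is a two-sided inverse to σ, so every y ∈ ℤ_{93} has a preimage.
So σ is bijective.
Since σ is bijective, we find σ⁻¹(2): we need 19x ≡ 2 − 23 ≡ 72 (mod 93). Using 19⁻¹ = 49: x ≡ 49·72 = 3528 = 37·93 + 87, so x = 87.
Check: σ(87) = 19·87 + 23 = 1676 = 18·93 + 2 ≡ 2 (mod 93).

87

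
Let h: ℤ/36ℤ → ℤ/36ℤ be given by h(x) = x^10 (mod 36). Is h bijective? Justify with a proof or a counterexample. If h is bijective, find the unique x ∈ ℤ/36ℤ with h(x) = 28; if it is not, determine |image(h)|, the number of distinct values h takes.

h(0) = 0^10 = 0.
h(6): Repeated squaring mod 36: 6^1 ≡ 6, 6^2 ≡ 6² = 36 ≡ 0, 6^4 ≡ 0² = 0, 6^8 ≡ 0² = 0. Since 10 = 8 + 2, 6^10 ≡ 0·0: 0·0 = 0. So 6^10 ≡ 0 (mod 36).
So h(0) = h(6) = 0 while 0 ≠ 6, so h is not injective, hence not bijective.
Since h is not bijective, we determine |image(h)|. Computing x^10 mod 36 for each x (by repeated squaring, reducing mod 36 at every step), the values h(0), h(1), …, h(35) are: 0, 1, 16, 9, 4, 13, 0, 25, 28, 9, 28, 25, 0, 13, 4, 9, 16, 1, 0, 1, 16, 9, 4, 13, 0, 25, 28, 9, 28, 25, 0, 13, 4, 9, 16, 1.
The distinct values are {0, 1, 4, 9, 13, 16, 25, 28}; there are 8 of them.

8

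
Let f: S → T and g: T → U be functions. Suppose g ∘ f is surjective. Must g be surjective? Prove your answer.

Let c ∈ U. Since g ∘ f is surjective, some a ∈ S has g(f(a)) = c. Then b = f(a) ∈ T satisfies g(b) = c. So g is surjective.

surjective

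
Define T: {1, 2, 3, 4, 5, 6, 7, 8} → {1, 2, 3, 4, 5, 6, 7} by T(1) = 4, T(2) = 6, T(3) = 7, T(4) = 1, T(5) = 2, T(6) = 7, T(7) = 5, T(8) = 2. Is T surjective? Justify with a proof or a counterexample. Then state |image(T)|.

6

No element maps to 3, so T is not surjective.
The image of T is {1, 2, 4, 5, 6, 7}, which has 6 elements.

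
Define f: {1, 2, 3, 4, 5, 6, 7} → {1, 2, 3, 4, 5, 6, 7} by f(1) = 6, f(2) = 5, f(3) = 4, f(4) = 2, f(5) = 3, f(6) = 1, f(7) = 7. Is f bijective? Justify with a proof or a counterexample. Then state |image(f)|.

The values 6, 5, 4, 2, 3, 1, 7 are a permutation of {1, 2, 3, 4, 5, 6, 7}: each element appears exactly once.
So f is injective and surjective, hence bijective.
The image of f is {1, 2, 3, 4, 5, 6, 7}, which has 7 elements.

7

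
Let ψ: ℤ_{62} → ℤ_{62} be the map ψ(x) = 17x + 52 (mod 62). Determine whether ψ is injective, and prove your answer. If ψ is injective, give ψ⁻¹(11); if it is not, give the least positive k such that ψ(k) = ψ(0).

Recall that injectivity means: for all x_1, x_2 in the domain, ψ(x_1) = ψ(x_2) implies x_1 = x_2.
Suppose ψ(x_1) = ψ(x_2) in ℤ_{62}. Then 17x_1 + 52 ≡ 17x_2 + 52 (mod 62), therefore 17(x_1 − x_2) ≡ 0 (mod 62).
Since gcd(17, 62) = 1, 17 is invertible modulo 62, therefore x_1 − x_2 ≡ 0 (mod 62), i.e. x_1 = x_2.
Therefore ψ is injective.
We now compute 17⁻¹ mod 62 explicitly. Euclid's algorithm: 62 = 3·17 + 11, 17 = 1·11 + 6, 11 = 1·6 + 5, 6 = 1·5 + 1; back-substituting gives 1 = 11·17 − 3·62, so 17⁻¹ ≡ 11 (mod 62).
Since ψ is injective, we compute ψ⁻¹(11): solve 17x + 52 ≡ 11 (mod 62), i.e. 17x ≡ 21 (mod 62).
Multiplying by 17⁻¹ = 11 gives x ≡ 11·21 = 231 = 3·62 + 45 ≡ 45 (mod 62).
Check: ψ(45) = 17·45 + 52 = 817 = 13·62 + 11 ≡ 11 (mod 62).

45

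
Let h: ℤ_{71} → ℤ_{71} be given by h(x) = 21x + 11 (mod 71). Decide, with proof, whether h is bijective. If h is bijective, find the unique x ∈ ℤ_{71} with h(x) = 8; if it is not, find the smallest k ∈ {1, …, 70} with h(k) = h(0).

10

If h(a) = h(b), then 21a ≡ 21b (mod 71). Because gcd(21, 71) = 1, we may cancel 21 to get a ≡ b (mod 71).
We now compute 21⁻¹ mod 71 explicitly. Euclid's algorithm: 71 = 3·21 + 8, 21 = 2·8 + 5, 8 = 1·5 + 3, 5 = 1·3 + 2, 3 = 1·2 + 1; back-substituting gives 1 = 44·21 − 13·71, so 21⁻¹ ≡ 44 (mod 71).
Then y ↦ 44(y − 11) is a two-sided inverse to h, so every y ∈ ℤ_{71} has a preimage.
Thus h is bijective.
Since h is bijective, we find h⁻¹(8): we need 21x ≡ 8 − 11 ≡ 68 (mod 71). Using 21⁻¹ = 44: x ≡ 44·68 = 2992 = 42·71 + 10, so x = 10.
Check: h(10) = 21·10 + 11 = 221 = 3·71 + 8 ≡ 8 (mod 71).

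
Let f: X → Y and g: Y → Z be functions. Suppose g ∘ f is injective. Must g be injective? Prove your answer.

not injective

No. Take X = {1, 2}, Y = {1, 2, 3}, Z = {1, 2, 3}, f(a) = a for each a ∈ X, and g(b) = 2 if b ∈ {2, 3} else g(b) = b.
Then g ∘ f = f is injective (X ⊂ Y and f is the inclusion), but g(2) = g(3) = 2 with 2 ≠ 3, so g is not injective.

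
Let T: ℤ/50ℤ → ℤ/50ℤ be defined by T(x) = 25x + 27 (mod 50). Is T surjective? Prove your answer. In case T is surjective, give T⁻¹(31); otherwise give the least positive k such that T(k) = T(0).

Recall: T is surjective if every y in the codomain equals T(x) for some x in the domain.
Since gcd(25, 50) = 25, we have 25x ≡ 0 (mod 25) for all x, so T(x) ≡ 2 (mod 25).
But 0 ≢ 2 (mod 25), so 0 ∈ ℤ/50ℤ has no preimage. Hence T is not surjective.
Since T is not surjective, we find the least positive k with T(k) = T(0): this means 25k ≡ 0 (mod 50), i.e. 50 ∣ 25k. Since gcd(25, 50) = 25, dividing through by 25 this holds exactly when 2 ∣ k.
The smallest positive such k is 2.

2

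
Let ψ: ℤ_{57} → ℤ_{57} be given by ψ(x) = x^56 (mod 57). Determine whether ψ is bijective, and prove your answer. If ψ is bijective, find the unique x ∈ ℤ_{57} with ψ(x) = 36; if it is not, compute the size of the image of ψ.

ψ(8): Repeated squaring mod 57: 8^1 ≡ 8, 8^2 ≡ 8² = 64 ≡ 7, 8^4 ≡ 7² = 49, 8^8 ≡ 49² = 2401 ≡ 7, 8^16 ≡ 7² = 49, 8^32 ≡ 49² = 2401 ≡ 7. Since 56 = 32 + 16 + 8, 8^56 ≡ 7·49·7: 7·49 = 343 ≡ 1, then 1·7 = 7. So 8^56 ≡ 7 (mod 57).
ψ(11): Repeated squaring mod 57: 11^1 ≡ 11, 11^2 ≡ 11² = 121 ≡ 7, 11^4 ≡ 7² = 49, 11^8 ≡ 49² = 2401 ≡ 7, 11^16 ≡ 7² = 49, 11^32 ≡ 49² = 2401 ≡ 7. Since 56 = 32 + 16 + 8, 11^56 ≡ 7·49·7: 7·49 = 343 ≡ 1, then 1·7 = 7. So 11^56 ≡ 7 (mod 57).
So ψ(8) = ψ(11) = 7 while 8 ≠ 11, hence ψ is not injective, hence not bijective.
Since ψ is not bijective, we determine |image(ψ)|. Computing x^56 mod 57 for each x (by repeated squaring, reducing mod 57 at every step), the values ψ(0), ψ(1), …, ψ(56) are: 0, 1, 4, 9, 16, 25, 36, 49, 7, 24, 43, 7, 30, 55, 25, 54, 28, 4, 39, 19, 1, 42, 28, 16, 6, 55, 49, 45, 43, 43, 45, 49, 55, 6, 16, 28, 42, 1, 19, 39, 4, 28, 54, 25, 55, 30, 7, 43, 24, 7, 49, 36, 25, 16, 9, 4, 1.
The distinct values are {0, 1, 4, 6, 7, 9, 16, 19, 24, 25, 28, 30, 36, 39, 42, 43, 45, 49, 54, 55}; there are 20 of them.

20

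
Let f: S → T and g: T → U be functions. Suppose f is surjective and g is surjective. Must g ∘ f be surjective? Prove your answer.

Let c ∈ U. Since g is surjective, there is b ∈ T with g(b) = c. Since f is surjective, there is a ∈ S with f(a) = b.
Then (g ∘ f)(a) = g(b) = c. So g ∘ f is surjective.

surjective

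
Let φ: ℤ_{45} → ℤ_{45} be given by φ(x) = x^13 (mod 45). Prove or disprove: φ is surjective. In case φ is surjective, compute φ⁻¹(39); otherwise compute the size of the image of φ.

φ(0) = 0^13 = 0.
φ(15): Repeated squaring mod 45: 15^1 ≡ 15, 15^2 ≡ 15² = 225 ≡ 0, 15^4 ≡ 0² = 0, 15^8 ≡ 0² = 0. Since 13 = 8 + 4 + 1, 15^13 ≡ 0·0·15: 0·0 = 0, then 0·15 = 0. So 15^13 ≡ 0 (mod 45).
So φ(0) = φ(15) = 0 while 0 ≠ 15, therefore φ is not injective.
A non-injective map from the 45-element set ℤ_{45} to itself takes at most 44 distinct values, so it cannot be surjective. Therefore φ is not surjective.
Since φ is not surjective, we determine |image(φ)|. Computing x^13 mod 45 for each x (by repeated squaring, reducing mod 45 at every step), the values φ(0), φ(1), …, φ(44) are: 0, 1, 2, 18, 4, 5, 36, 7, 8, 9, 10, 11, 27, 13, 14, 0, 16, 17, 18, 19, 20, 36, 22, 23, 9, 25, 26, 27, 28, 29, 0, 31, 32, 18, 34, 35, 36, 37, 38, 9, 40, 41, 27, 43, 44.
The distinct values are {0, 1, 2, 4, 5, 7, 8, 9, 10, 11, 13, 14, 16, 17, 18, 19, 20, 22, 23, 25, 26, 27, 28, 29, 31, 32, 34, 35, 36, 37, 38, 40, 41, 43, 44}; there are 35 of them.

35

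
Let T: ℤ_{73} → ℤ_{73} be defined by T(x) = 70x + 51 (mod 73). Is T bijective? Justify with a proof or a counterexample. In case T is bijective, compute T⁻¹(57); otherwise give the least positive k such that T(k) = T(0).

71

If T(u) = T(v), then 70u ≡ 70v (mod 73). Because gcd(70, 73) = 1, we may cancel 70 to get u ≡ v (mod 73).
We now compute 70⁻¹ mod 73 explicitly. Euclid's algorithm: 73 = 1·70 + 3, 70 = 23·3 + 1; back-substituting gives 1 = 24·70 − 23·73, so 70⁻¹ ≡ 24 (mod 73).
Then y ↦ 24(y − 51) is a two-sided inverse to T, so every y ∈ ℤ_{73} has a preimage.
So T is bijective.
Since T is bijective, we find T⁻¹(57): we need 70x ≡ 57 − 51 ≡ 6 (mod 73). Using 70⁻¹ = 24: x ≡ 24·6 = 144 = 1·73 + 71, so x = 71.
Check: T(71) = 70·71 + 51 = 5021 = 68·73 + 57 ≡ 57 (mod 73).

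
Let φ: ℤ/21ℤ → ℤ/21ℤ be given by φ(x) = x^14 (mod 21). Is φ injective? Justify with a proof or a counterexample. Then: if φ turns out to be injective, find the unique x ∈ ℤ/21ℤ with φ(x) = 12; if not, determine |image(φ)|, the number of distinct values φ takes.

φ(2): Repeated squaring mod 21: 2^1 ≡ 2, 2^2 ≡ 2² = 4, 2^4 ≡ 4² = 16, 2^8 ≡ 16² = 256 ≡ 4. Since 14 = 8 + 4 + 2, 2^14 ≡ 4·16·4: 4·16 = 64 ≡ 1, then 1·4 = 4. So 2^14 ≡ 4 (mod 21).
φ(5): Repeated squaring mod 21: 5^1 ≡ 5, 5^2 ≡ 5² = 25 ≡ 4, 5^4 ≡ 4² = 16, 5^8 ≡ 16² = 256 ≡ 4. Since 14 = 8 + 4 + 2, 5^14 ≡ 4·16·4: 4·16 = 64 ≡ 1, then 1·4 = 4. So 5^14 ≡ 4 (mod 21).
So φ(2) = φ(5) = 4 while 2 ≠ 5, thus φ is not injective.
Since φ is not injective, we determine |image(φ)|. Computing x^14 mod 21 for each x (by repeated squaring, reducing mod 21 at every step), the values φ(0), φ(1), …, φ(20) are: 0, 1, 4, 9, 16, 4, 15, 7, 1, 18, 16, 16, 18, 1, 7, 15, 4, 16, 9, 4, 1.
The distinct values are {0, 1, 4, 7, 9, 15, 16, 18}; there are 8 of them.

8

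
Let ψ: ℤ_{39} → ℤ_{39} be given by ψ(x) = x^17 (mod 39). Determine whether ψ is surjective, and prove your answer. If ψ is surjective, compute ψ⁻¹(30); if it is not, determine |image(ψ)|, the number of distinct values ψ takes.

36

Computing x^17 mod 39 for each x (by repeated squaring, reducing mod 39 at every step), the values ψ(0), ψ(1), …, ψ(38) are: 0, 1, 32, 9, 10, 5, 15, 37, 8, 3, 4, 20, 12, 13, 14, 6, 22, 23, 18, 28, 11, 21, 16, 17, 33, 25, 26, 27, 19, 35, 36, 31, 2, 24, 34, 29, 30, 7, 38.
Every element of ℤ_{39} appears exactly once in this list, so ψ is a bijection, and in particular surjective.
Since ψ is surjective, we read off the preimage of 30 from the same table: ψ(36) = 30, so ψ⁻¹(30) = 36.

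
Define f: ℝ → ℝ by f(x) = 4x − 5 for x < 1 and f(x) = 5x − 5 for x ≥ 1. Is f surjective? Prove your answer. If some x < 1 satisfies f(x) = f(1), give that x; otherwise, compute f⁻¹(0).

Both pieces are strictly increasing (slopes 4 and 5), so each is injective on its own interval.
The left piece maps (−∞, 1) onto (−∞, −1); the right piece maps [1, ∞) onto [0, ∞).
The union (−∞, −1) ∪ [0, ∞) omits the interval between −1 and 0; in particular −1 has no preimage. So f is not surjective.
Because the two images are disjoint, no x < 1 has f(x) = f(1), so we compute f⁻¹(0): 0 lies in [0, ∞), so solve 5x − 5 = 0: x = (0 + 5)/5 = 1.

1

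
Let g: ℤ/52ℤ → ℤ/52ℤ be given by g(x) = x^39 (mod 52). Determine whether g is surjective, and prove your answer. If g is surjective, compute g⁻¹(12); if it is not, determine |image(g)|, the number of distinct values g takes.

15

g(2): Repeated squaring mod 52: 2^1 ≡ 2, 2^2 ≡ 2² = 4, 2^4 ≡ 4² = 16, 2^8 ≡ 16² = 256 ≡ 48, 2^16 ≡ 48² = 2304 ≡ 16, 2^32 ≡ 16² = 256 ≡ 48. Since 39 = 32 + 4 + 2 + 1, 2^39 ≡ 48·16·4·2: 48·16 = 768 ≡ 40, then 40·4 = 160 ≡ 4, then 4·2 = 8. So 2^39 ≡ 8 (mod 52).
g(6): Repeated squaring mod 52: 6^1 ≡ 6, 6^2 ≡ 6² = 36, 6^4 ≡ 36² = 1296 ≡ 48, 6^8 ≡ 48² = 2304 ≡ 16, 6^16 ≡ 16² = 256 ≡ 48, 6^32 ≡ 48² = 2304 ≡ 16. Since 39 = 32 + 4 + 2 + 1, 6^39 ≡ 16·48·36·6: 16·48 = 768 ≡ 40, then 40·36 = 1440 ≡ 36, then 36·6 = 216 ≡ 8. So 6^39 ≡ 8 (mod 52).
So g(2) = g(6) = 8 while 2 ≠ 6, hence g is not injective.
A non-injective map from the 52-element set ℤ/52ℤ to itself takes at most 51 distinct values, so it cannot be surjective. Thus g is not surjective.
Since g is not surjective, we determine |image(g)|. Computing x^39 mod 52 for each x (by repeated squaring, reducing mod 52 at every step), the values g(0), g(1), …, g(51) are: 0, 1, 8, 27, 12, 21, 8, 31, 44, 1, 12, 31, 12, 13, 40, 47, 40, 25, 8, 47, 44, 5, 40, 51, 44, 25, 0, 27, 8, 1, 12, 47, 8, 5, 44, 27, 12, 5, 12, 39, 40, 21, 40, 51, 8, 21, 44, 31, 40, 25, 44, 51.
The distinct values are {0, 1, 5, 8, 12, 13, 21, 25, 27, 31, 39, 40, 44, 47, 51}; there are 15 of them.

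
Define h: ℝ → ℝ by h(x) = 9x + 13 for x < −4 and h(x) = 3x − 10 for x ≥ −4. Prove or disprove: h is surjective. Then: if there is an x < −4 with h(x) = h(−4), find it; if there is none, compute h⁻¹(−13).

Both pieces are strictly increasing (slopes 9 and 3), so each is injective on its own interval.
The left piece maps (−∞, −4) onto (−∞, −23); the right piece maps [−4, ∞) onto [−22, ∞).
The union (−∞, −23) ∪ [−22, ∞) omits the interval between −23 and −22; in particular −23 has no preimage. So h is not surjective.
Because the two images are disjoint, no x < −4 has h(x) = h(−4), so we compute h⁻¹(−13): −13 lies in [−22, ∞), so solve 3x − 10 = −13: x = (−13 + 10)/3 = −1.

-1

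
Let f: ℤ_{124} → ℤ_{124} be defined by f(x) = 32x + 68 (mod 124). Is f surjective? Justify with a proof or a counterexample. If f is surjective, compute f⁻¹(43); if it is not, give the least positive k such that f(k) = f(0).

31

Since gcd(32, 124) = 4, we have 32x ≡ 0 (mod 4) for all x, so f(x) ≡ 0 (mod 4).
But 1 ≢ 0 (mod 4), so 1 ∈ ℤ_{124} has no preimage. Thus f is not surjective.
Since f is not surjective, we find the least positive k with f(k) = f(0): this means 32k ≡ 0 (mod 124), i.e. 124 ∣ 32k. Since gcd(32, 124) = 4, dividing through by 4 this holds exactly when 31 ∣ 8k, and as gcd(8, 31) = 1, exactly when 31 ∣ k.
The smallest positive such k is 31.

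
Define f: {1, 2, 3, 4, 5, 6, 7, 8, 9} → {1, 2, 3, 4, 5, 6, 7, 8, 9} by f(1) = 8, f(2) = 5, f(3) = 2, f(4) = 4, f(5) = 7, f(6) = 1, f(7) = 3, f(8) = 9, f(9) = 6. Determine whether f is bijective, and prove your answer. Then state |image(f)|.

9

The values 8, 5, 2, 4, 7, 1, 3, 9, 6 are a permutation of {1, 2, 3, 4, 5, 6, 7, 8, 9}: each element appears exactly once.
So f is injective and surjective, hence bijective.
The image of f is {1, 2, 3, 4, 5, 6, 7, 8, 9}, which has 9 elements.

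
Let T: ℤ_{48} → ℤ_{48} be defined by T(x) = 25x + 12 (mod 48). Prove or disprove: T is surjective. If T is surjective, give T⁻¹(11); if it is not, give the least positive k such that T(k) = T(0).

Since gcd(25, 48) = 1, 25 is invertible modulo 48. Euclid's algorithm: 48 = 1·25 + 23, 25 = 1·23 + 2, 23 = 11·2 + 1; back-substituting gives 1 = 25·25 − 13·48, so 25⁻¹ ≡ 25 (mod 48).
Then y ↦ 25(y − 12) is a two-sided inverse to T, so every y ∈ ℤ_{48} has a preimage.
Thus T is surjective.
Since T is surjective, we find T⁻¹(11): we need 25x ≡ 11 − 12 ≡ 47 (mod 48). Using 25⁻¹ = 25: x ≡ 25·47 = 1175 = 24·48 + 23, so x = 23.
Check: T(23) = 25·23 + 12 = 587 = 12·48 + 11 ≡ 11 (mod 48).

23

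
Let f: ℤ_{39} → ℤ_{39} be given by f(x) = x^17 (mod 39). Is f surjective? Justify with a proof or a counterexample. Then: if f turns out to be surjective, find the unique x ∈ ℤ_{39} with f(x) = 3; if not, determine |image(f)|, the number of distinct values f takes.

Computing x^17 mod 39 for each x (by repeated squaring, reducing mod 39 at every step), the values f(0), f(1), …, f(38) are: 0, 1, 32, 9, 10, 5, 15, 37, 8, 3, 4, 20, 12, 13, 14, 6, 22, 23, 18, 28, 11, 21, 16, 17, 33, 25, 26, 27, 19, 35, 36, 31, 2, 24, 34, 29, 30, 7, 38.
Every element of ℤ_{39} appears exactly once in this list, so f is a bijection, and in particular surjective.
Since f is surjective, we read off the preimage of 3 from the same table: f(9) = 3, so f⁻¹(3) = 9.

9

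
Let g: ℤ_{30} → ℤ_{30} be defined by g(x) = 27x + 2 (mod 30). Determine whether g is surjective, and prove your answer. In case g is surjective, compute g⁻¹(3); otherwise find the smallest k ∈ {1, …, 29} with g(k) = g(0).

10

Since gcd(27, 30) = 3, we have 27x ≡ 0 (mod 3) for all x, so g(x) ≡ 2 (mod 3).
But 0 ≢ 2 (mod 3), so 0 ∈ ℤ_{30} has no preimage. Therefore g is not surjective.
Since g is not surjective, we find the least positive k with g(k) = g(0): this means 27k ≡ 0 (mod 30), i.e. 30 ∣ 27k. Since gcd(27, 30) = 3, dividing through by 3 this holds exactly when 10 ∣ 9k, and as gcd(9, 10) = 1, exactly when 10 ∣ k.
The smallest positive such k is 10.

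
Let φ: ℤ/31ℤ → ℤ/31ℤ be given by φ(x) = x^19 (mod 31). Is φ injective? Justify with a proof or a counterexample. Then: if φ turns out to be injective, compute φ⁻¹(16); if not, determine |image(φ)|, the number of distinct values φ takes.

Since 31 is prime, the nonzero elements of ℤ/31ℤ form a cyclic group of order 30.
As gcd(19, 30) = 1, raising to the 19th power is a bijection on this group: if u^19 ≡ v^19 then (uv^{−1})^19 = 1, and the only element of order dividing gcd(19, 30) = 1 is 1, so u = v.
With φ(0) = 0 this makes φ injective on all of ℤ/31ℤ, hence bijective (finite equal-size domain and codomain). In particular φ is injective.
Since φ is injective, we find the preimage of 16. The inverse of x ↦ x^19 on (ℤ/31ℤ)^× is x ↦ x^19, because 19·19 = 361 = 12·30 + 1 ≡ 1 (mod 30) and x^{30} = 1 for x ≠ 0 (Fermat). So φ⁻¹(16) = 16^19 mod 31.
Repeated squaring mod 31: 16^1 ≡ 16, 16^2 ≡ 16² = 256 ≡ 8, 16^4 ≡ 8² = 64 ≡ 2, 16^8 ≡ 2² = 4, 16^16 ≡ 4² = 16. Since 19 = 16 + 2 + 1, 16^19 ≡ 16·8·16: 16·8 = 128 ≡ 4, then 4·16 = 64 ≡ 2. So 16^19 ≡ 2 (mod 31).
Hence φ⁻¹(16) = 2.

2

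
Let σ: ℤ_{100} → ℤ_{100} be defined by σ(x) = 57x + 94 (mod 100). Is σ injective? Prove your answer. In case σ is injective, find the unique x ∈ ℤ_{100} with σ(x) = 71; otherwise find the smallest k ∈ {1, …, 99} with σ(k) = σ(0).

61

Recall: injectivity means: for all s, t in the domain, σ(s) = σ(t) implies s = t.
If σ(s) = σ(t), then 57s ≡ 57t (mod 100). Because gcd(57, 100) = 1, we may cancel 57 to get s ≡ t (mod 100).
Thus σ is injective.
We now compute 57⁻¹ mod 100 explicitly. Euclid's algorithm: 100 = 1·57 + 43, 57 = 1·43 + 14, 43 = 3·14 + 1; back-substituting gives 1 = 93·57 − 53·100, so 57⁻¹ ≡ 93 (mod 100).
Since σ is injective, we find σ⁻¹(71): we need 57x ≡ 71 − 94 ≡ 77 (mod 100). Using 57⁻¹ = 93: x ≡ 93·77 = 7161 = 71·100 + 61, so x = 61.
Check: σ(61) = 57·61 + 94 = 3571 = 35·100 + 71 ≡ 71 (mod 100).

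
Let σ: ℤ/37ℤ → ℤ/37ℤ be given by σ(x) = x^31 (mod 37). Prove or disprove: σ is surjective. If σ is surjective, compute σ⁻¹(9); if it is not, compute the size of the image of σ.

Since 37 is prime, the nonzero elements of ℤ/37ℤ form a cyclic group of order 36.
As gcd(31, 36) = 1, raising to the 31st power is a bijection on this group: if a^31 ≡ b^31 then (ab^{−1})^31 = 1, and the only element of order dividing gcd(31, 36) = 1 is 1, so a = b.
With σ(0) = 0 this makes σ injective on all of ℤ/37ℤ, hence bijective (finite equal-size domain and codomain). In particular σ is surjective.
Since σ is surjective, we find the preimage of 9. The inverse of x ↦ x^31 on (ℤ/37ℤ)^× is x ↦ x^7, because 31·7 = 217 = 6·36 + 1 ≡ 1 (mod 36) and x^{36} = 1 for x ≠ 0 (Fermat). So σ⁻¹(9) = 9^7 mod 37.
Repeated squaring mod 37: 9^1 ≡ 9, 9^2 ≡ 9² = 81 ≡ 7, 9^4 ≡ 7² = 49 ≡ 12. Since 7 = 4 + 2 + 1, 9^7 ≡ 12·7·9: 12·7 = 84 ≡ 10, then 10·9 = 90 ≡ 16. So 9^7 ≡ 16 (mod 37).
Hence σ⁻¹(9) = 16.

16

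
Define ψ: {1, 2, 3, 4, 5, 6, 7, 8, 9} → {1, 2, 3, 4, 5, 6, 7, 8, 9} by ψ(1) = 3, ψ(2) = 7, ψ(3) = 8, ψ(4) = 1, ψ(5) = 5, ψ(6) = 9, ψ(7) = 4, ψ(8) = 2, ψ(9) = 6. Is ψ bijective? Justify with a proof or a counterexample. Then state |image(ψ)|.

9

The values 3, 7, 8, 1, 5, 9, 4, 2, 6 are a permutation of {1, 2, 3, 4, 5, 6, 7, 8, 9}: each element appears exactly once.
So ψ is injective and surjective, hence bijective.
The image of ψ is {1, 2, 3, 4, 5, 6, 7, 8, 9}, which has 9 elements.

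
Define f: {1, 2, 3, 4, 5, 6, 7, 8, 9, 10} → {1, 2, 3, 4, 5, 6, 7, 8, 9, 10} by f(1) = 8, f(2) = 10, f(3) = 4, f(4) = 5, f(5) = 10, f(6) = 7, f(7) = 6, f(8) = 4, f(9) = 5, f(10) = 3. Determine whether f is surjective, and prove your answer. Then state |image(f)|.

No element maps to 1, so f is not surjective.
The image of f is {3, 4, 5, 6, 7, 8, 10}, which has 7 elements.

7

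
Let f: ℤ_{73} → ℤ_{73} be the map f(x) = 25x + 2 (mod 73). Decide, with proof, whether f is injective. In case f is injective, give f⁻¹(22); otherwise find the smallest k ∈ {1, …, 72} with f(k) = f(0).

30

If f(x_1) = f(x_2), then 25x_1 ≡ 25x_2 (mod 73). Because gcd(25, 73) = 1, we may cancel 25 to get x_1 ≡ x_2 (mod 73).
So f is injective.
We now compute 25⁻¹ mod 73 explicitly. Euclid's algorithm: 73 = 2·25 + 23, 25 = 1·23 + 2, 23 = 11·2 + 1; back-substituting gives 1 = 38·25 − 13·73, so 25⁻¹ ≡ 38 (mod 73).
Since f is injective, we compute f⁻¹(22): solve 25x + 2 ≡ 22 (mod 73), i.e. 25x ≡ 20 (mod 73).
Multiplying by 25⁻¹ = 38 gives x ≡ 38·20 = 760 = 10·73 + 30 ≡ 30 (mod 73).
Check: f(30) = 25·30 + 2 = 752 = 10·73 + 22 ≡ 22 (mod 73).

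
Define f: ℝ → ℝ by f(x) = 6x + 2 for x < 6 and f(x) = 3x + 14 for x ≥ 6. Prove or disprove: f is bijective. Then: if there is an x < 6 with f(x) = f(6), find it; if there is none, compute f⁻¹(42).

Both pieces are strictly increasing (slopes 6 and 3), so each is injective on its own interval.
The left piece maps (−∞, 6) onto (−∞, 38); the right piece maps [6, ∞) onto [32, ∞).
These images overlap. In particular f(6) = 32 (right piece), and solving 6x + 2 = 32 on the left piece gives x = 5 < 6.
So f(5) = f(6) with 5 ≠ 6, and f is not injective, hence not bijective. This x = 5 is the requested value below 6.

5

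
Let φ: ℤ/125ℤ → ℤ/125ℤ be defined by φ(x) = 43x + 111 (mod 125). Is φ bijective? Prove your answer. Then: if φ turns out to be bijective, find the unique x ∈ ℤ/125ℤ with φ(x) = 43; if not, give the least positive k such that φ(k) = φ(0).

Suppose φ(a) = φ(b) in ℤ/125ℤ. Then 43a + 111 ≡ 43b + 111 (mod 125), therefore 43(a − b) ≡ 0 (mod 125).
Since gcd(43, 125) = 1, 43 is invertible modulo 125, hence a − b ≡ 0 (mod 125), i.e. a = b.
We now compute 43⁻¹ mod 125 explicitly. Euclid's algorithm: 125 = 2·43 + 39, 43 = 1·39 + 4, 39 = 9·4 + 3, 4 = 1·3 + 1; back-substituting gives 1 = 32·43 − 11·125, so 43⁻¹ ≡ 32 (mod 125).
Then y ↦ 32(y − 111) is a two-sided inverse to φ, so every y ∈ ℤ/125ℤ has a preimage.
Hence φ is bijective.
Since φ is bijective, we find φ⁻¹(43): we need 43x ≡ 43 − 111 ≡ 57 (mod 125). Using 43⁻¹ = 32: x ≡ 32·57 = 1824 = 14·125 + 74, so x = 74.
Check: φ(74) = 43·74 + 111 = 3293 = 26·125 + 43 ≡ 43 (mod 125).

74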